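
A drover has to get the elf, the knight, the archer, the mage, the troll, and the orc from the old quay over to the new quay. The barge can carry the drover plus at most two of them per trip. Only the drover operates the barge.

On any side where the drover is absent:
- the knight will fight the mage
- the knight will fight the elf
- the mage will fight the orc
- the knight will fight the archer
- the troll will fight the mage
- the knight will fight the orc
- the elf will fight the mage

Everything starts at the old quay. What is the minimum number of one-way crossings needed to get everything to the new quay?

9

Counting alone: the drover can take at most 2 across per trip to the new quay, so moving all 6 needs at least 3 loaded trips out, with a return between consecutive ones — at least 5 crossings.
The safety rule pushes this higher. Following every safe sequence of crossings, the most of the 6 that can be at the new quay as the barge arrives there on crossings 5, 7 is 4, 5 respectively — never all 6.
So no plan with fewer than 9 crossings exists, and this one achieves 9:
1. Drover goes to the new quay with the knight and the mage.  [the old quay: the archer, the elf, the orc, the troll | the new quay: the knight, the mage]
2. Drover goes back to the old quay with the knight.  [the old quay: the archer, the elf, the knight, the orc, the troll | the new quay: the mage]
3. Drover goes to the new quay with the archer and the knight.  [the old quay: the elf, the orc, the troll | the new quay: the archer, the knight, the mage]
4. Drover goes back to the old quay with the knight.  [the old quay: the elf, the knight, the orc, the troll | the new quay: the archer, the mage]
5. Drover goes to the new quay with the elf and the orc.  [the old quay: the knight, the troll | the new quay: the archer, the elf, the mage, the orc]
6. Drover goes back to the old quay with the mage.  [the old quay: the knight, the mage, the troll | the new quay: the archer, the elf, the orc]
7. Drover goes to the new quay with the knight and the troll.  [the old quay: the mage | the new quay: the archer, the elf, the knight, the orc, the troll]
8. Drover goes back to the old quay with the knight.  [the old quay: the knight, the mage | the new quay: the archer, the elf, the orc, the troll]
9. Drover goes to the new quay with the knight and the mage.  [the old quay: — | the new quay: the archer, the elf, the knight, the mage, the orc, the troll]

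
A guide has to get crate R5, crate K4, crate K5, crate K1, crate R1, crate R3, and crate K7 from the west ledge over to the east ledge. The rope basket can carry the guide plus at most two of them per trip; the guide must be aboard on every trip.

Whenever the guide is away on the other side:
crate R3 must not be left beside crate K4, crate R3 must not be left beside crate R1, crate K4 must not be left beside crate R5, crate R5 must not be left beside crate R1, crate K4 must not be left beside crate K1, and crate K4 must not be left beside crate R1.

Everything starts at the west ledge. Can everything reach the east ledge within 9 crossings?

No

Counting alone: the guide can take at most 2 across per trip to the east ledge, so moving all 7 needs at least 4 loaded trips out, with a return between consecutive ones — at least 7 crossings.
The safety rule pushes this higher. Following every safe sequence of crossings, the most of the 7 that can be at the east ledge as the rope basket arrives there on crossings 7, 9 is 5, 6 respectively — never all 7.
So the move cannot be finished within 9 crossings. (The shortest complete plan takes 11:)
1. Guide goes to the east ledge with crate K4 and crate R1.  [the west ledge: crate K1, crate K5, crate K7, crate R3, crate R5 | the east ledge: crate K4, crate R1]
2. Guide goes back to the west ledge with crate K4.  [the west ledge: crate K1, crate K4, crate K5, crate K7, crate R3, crate R5 | the east ledge: crate R1]
3. Guide goes to the east ledge with crate K4 and crate K5.  [the west ledge: crate K1, crate K7, crate R3, crate R5 | the east ledge: crate K4, crate K5, crate R1]
4. Guide goes back to the west ledge with crate K4.  [the west ledge: crate K1, crate K4, crate K7, crate R3, crate R5 | the east ledge: crate K5, crate R1]
5. Guide goes to the east ledge with crate K1 and crate K4.  [the west ledge: crate K7, crate R3, crate R5 | the east ledge: crate K1, crate K4, crate K5, crate R1]
6. Guide goes back to the west ledge with crate K4.  [the west ledge: crate K4, crate K7, crate R3, crate R5 | the east ledge: crate K1, crate K5, crate R1]
7. Guide goes to the east ledge with crate R3 and crate R5.  [the west ledge: crate K4, crate K7 | the east ledge: crate K1, crate K5, crate R1, crate R3, crate R5]
8. Guide goes back to the west ledge with crate R1.  [the west ledge: crate K4, crate K7, crate R1 | the east ledge: crate K1, crate K5, crate R3, crate R5]
9. Guide goes to the east ledge with crate K4 and crate K7.  [the west ledge: crate R1 | the east ledge: crate K1, crate K4, crate K5, crate K7, crate R3, crate R5]
10. Guide goes back to the west ledge with crate K4.  [the west ledge: crate K4, crate R1 | the east ledge: crate K1, crate K5, crate K7, crate R3, crate R5]
11. Guide goes to the east ledge with crate K4 and crate R1.  [the west ledge: — | the east ledge: crate K1, crate K4, crate K5, crate K7, crate R1, crate R3, crate R5]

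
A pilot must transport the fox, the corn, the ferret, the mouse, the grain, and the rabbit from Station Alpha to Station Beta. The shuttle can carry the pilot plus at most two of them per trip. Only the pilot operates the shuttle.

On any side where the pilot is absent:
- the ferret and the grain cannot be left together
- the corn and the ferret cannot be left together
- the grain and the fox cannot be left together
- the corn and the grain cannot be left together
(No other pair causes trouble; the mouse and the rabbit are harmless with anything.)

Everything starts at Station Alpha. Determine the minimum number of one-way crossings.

9

Counting alone: the pilot can take at most 2 across per trip to Station Beta, so moving all 6 needs at least 3 loaded trips out, with a return between consecutive ones — at least 5 crossings.
The safety rule pushes this higher. Following every safe sequence of crossings, the most of the 6 that can be at Station Beta as the shuttle arrives there on crossings 5, 7 is 4, 5 respectively — never all 6.
So no plan with fewer than 9 crossings exists, and this one achieves 9:
1. Pilot goes to Station Beta with the corn and the grain.  [Station Alpha: the ferret, the fox, the mouse, the rabbit | Station Beta: the corn, the grain]
2. Pilot goes back to Station Alpha with the corn.  [Station Alpha: the corn, the ferret, the fox, the mouse, the rabbit | Station Beta: the grain]
3. Pilot goes to Station Beta with the corn and the fox.  [Station Alpha: the ferret, the mouse, the rabbit | Station Beta: the corn, the fox, the grain]
4. Pilot goes back to Station Alpha with the grain.  [Station Alpha: the ferret, the grain, the mouse, the rabbit | Station Beta: the corn, the fox]
5. Pilot goes to Station Beta with the ferret and the mouse.  [Station Alpha: the grain, the rabbit | Station Beta: the corn, the ferret, the fox, the mouse]
6. Pilot goes back to Station Alpha with the corn.  [Station Alpha: the corn, the grain, the rabbit | Station Beta: the ferret, the fox, the mouse]
7. Pilot goes to Station Beta with the corn and the rabbit.  [Station Alpha: the grain | Station Beta: the corn, the ferret, the fox, the mouse, the rabbit]
8. Pilot goes back to Station Alpha with the corn.  [Station Alpha: the corn, the grain | Station Beta: the ferret, the fox, the mouse, the rabbit]
9. Pilot goes to Station Beta with the corn and the grain.  [Station Alpha: — | Station Beta: the corn, the ferret, the fox, the grain, the mouse, the rabbit]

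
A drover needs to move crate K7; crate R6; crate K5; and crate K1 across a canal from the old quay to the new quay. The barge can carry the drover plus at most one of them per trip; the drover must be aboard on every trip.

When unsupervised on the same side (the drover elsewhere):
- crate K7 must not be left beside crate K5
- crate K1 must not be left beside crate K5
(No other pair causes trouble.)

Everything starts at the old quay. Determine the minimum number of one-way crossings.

Counting alone: the drover can take at most 1 across per trip to the new quay, so moving all 4 needs at least 4 loaded trips out, with a return between consecutive ones — at least 7 crossings.
The safety rule pushes this higher. Following every safe sequence of crossings, the most of the 4 that can be at the new quay as the barge arrives there on crossing 7 is 3 — never all 4.
So no plan with fewer than 9 crossings exists, and this one achieves 9:
1. Drover goes to the new quay with crate K5.  [the old quay: crate K1, crate K7, crate R6 | the new quay: crate K5]
2. Drover goes back to the old quay alone.  [the old quay: crate K1, crate K7, crate R6 | the new quay: crate K5]
3. Drover goes to the new quay with crate K7.  [the old quay: crate K1, crate R6 | the new quay: crate K5, crate K7]
4. Drover goes back to the old quay with crate K5.  [the old quay: crate K1, crate K5, crate R6 | the new quay: crate K7]
5. Drover goes to the new quay with crate K1.  [the old quay: crate K5, crate R6 | the new quay: crate K1, crate K7]
6. Drover goes back to the old quay alone.  [the old quay: crate K5, crate R6 | the new quay: crate K1, crate K7]
7. Drover goes to the new quay with crate R6.  [the old quay: crate K5 | the new quay: crate K1, crate K7, crate R6]
8. Drover goes back to the old quay alone.  [the old quay: crate K5 | the new quay: crate K1, crate K7, crate R6]
9. Drover goes to the new quay with crate K5.  [the old quay: — | the new quay: crate K1, crate K5, crate K7, crate R6]

9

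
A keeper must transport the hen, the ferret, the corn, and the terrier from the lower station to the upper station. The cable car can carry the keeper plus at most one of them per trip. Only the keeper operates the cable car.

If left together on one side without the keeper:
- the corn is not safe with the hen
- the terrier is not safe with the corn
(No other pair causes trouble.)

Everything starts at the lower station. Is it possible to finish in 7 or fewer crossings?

Counting alone: the keeper can take at most 1 across per trip to the upper station, so moving all 4 needs at least 4 loaded trips out, with a return between consecutive ones — at least 7 crossings.
The safety rule pushes this higher. Following every safe sequence of crossings, the most of the 4 that can be at the upper station as the cable car arrives there on crossing 7 is 3 — never all 4.
So the move cannot be finished within 7 crossings. (The shortest complete plan takes 9:)
1. Keeper goes to the upper station with the corn.
2. Keeper goes back to the lower station alone.
3. Keeper goes to the upper station with the hen.
4. Keeper goes back to the lower station with the corn.
5. Keeper goes to the upper station with the terrier.
6. Keeper goes back to the lower station alone.
7. Keeper goes to the upper station with the ferret.
8. Keeper goes back to the lower station alone.
9. Keeper goes to the upper station with the corn.

No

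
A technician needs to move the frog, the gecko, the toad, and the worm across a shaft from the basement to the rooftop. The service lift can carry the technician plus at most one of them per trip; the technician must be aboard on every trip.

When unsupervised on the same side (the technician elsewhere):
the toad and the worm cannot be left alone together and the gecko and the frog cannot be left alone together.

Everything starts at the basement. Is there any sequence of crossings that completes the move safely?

Whatever the first load, the items left behind include a forbidden pair without the technician. No opening move is safe, so no plan exists.

No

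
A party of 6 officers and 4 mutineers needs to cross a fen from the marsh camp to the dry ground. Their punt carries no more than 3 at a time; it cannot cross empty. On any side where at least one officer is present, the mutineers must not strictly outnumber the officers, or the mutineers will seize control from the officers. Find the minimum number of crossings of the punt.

Counting alone: each trip to the dry ground takes at most 3 across and each return brings at least 1 back, so after t trips out (and t−1 returns) at most 3t − (t−1) of the 10 are across; that first reaches 10 at t = 5, so at least 9 crossings are needed.
The plan below uses exactly 9 crossings, so it is optimal:
1. 2 mutineers → the dry ground.  (the marsh camp: 6O 2M; the dry ground: 0O 2M)
2. 1 mutineer ← the marsh camp.  (the marsh camp: 6O 3M; the dry ground: 0O 1M)
3. 3 mutineers → the dry ground.  (the marsh camp: 6O 0M; the dry ground: 0O 4M)
4. 1 mutineer ← the marsh camp.  (the marsh camp: 6O 1M; the dry ground: 0O 3M)
5. 3 officers → the dry ground.  (the marsh camp: 3O 1M; the dry ground: 3O 3M)
6. 1 mutineer ← the marsh camp.  (the marsh camp: 3O 2M; the dry ground: 3O 2M)
7. 1 officer and 2 mutineers → the dry ground.  (the marsh camp: 2O 0M; the dry ground: 4O 4M)
8. 1 mutineer ← the marsh camp.  (the marsh camp: 2O 1M; the dry ground: 4O 3M)
9. 2 officers and 1 mutineer → the dry ground.  (the marsh camp: 0O 0M; the dry ground: 6O 4M)

9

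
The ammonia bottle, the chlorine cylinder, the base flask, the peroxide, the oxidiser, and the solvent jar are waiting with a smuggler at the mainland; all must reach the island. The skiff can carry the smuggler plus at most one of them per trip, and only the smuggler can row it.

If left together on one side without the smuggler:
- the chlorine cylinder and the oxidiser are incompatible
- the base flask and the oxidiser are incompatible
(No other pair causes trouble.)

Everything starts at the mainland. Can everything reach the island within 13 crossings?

Yes

Yes — this plan uses 13 crossings (≤ 13):
1. Smuggler goes to the island with the oxidiser.
2. Smuggler goes back to the mainland alone.
3. Smuggler goes to the island with the ammonia bottle.
4. Smuggler goes back to the mainland alone.
5. Smuggler goes to the island with the chlorine cylinder.
6. Smuggler goes back to the mainland with the oxidiser.
7. Smuggler goes to the island with the base flask.
8. Smuggler goes back to the mainland alone.
9. Smuggler goes to the island with the peroxide.
10. Smuggler goes back to the mainland alone.
11. Smuggler goes to the island with the solvent jar.
12. Smuggler goes back to the mainland alone.
13. Smuggler goes to the island with the oxidiser.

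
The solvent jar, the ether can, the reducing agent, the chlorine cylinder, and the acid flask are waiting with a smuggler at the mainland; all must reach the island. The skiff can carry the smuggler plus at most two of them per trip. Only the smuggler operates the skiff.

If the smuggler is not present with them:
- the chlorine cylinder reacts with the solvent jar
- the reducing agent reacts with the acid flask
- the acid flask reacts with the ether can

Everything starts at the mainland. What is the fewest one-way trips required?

Counting alone: the smuggler can take at most 2 across per trip to the island, so moving all 5 needs at least 3 loaded trips out, with a return between consecutive ones — at least 5 crossings.
The plan below uses exactly 5 crossings, so it is optimal:
1. Smuggler goes to the island with the acid flask and the solvent jar.  [the mainland: the chlorine cylinder, the ether can, the reducing agent | the island: the acid flask, the solvent jar]
2. Smuggler goes back to the mainland alone.  [the mainland: the chlorine cylinder, the ether can, the reducing agent | the island: the acid flask, the solvent jar]
3. Smuggler goes to the island with the ether can and the reducing agent.  [the mainland: the chlorine cylinder | the island: the acid flask, the ether can, the reducing agent, the solvent jar]
4. Smuggler goes back to the mainland with the acid flask.  [the mainland: the acid flask, the chlorine cylinder | the island: the ether can, the reducing agent, the solvent jar]
5. Smuggler goes to the island with the acid flask and the chlorine cylinder.  [the mainland: — | the island: the acid flask, the chlorine cylinder, the ether can, the reducing agent, the solvent jar]

5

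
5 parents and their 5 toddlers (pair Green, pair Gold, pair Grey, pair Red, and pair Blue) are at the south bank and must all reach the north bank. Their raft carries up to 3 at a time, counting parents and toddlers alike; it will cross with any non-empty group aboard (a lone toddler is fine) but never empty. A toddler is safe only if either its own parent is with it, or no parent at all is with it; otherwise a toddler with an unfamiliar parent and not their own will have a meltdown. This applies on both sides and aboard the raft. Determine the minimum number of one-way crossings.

Counting alone: each trip to the north bank takes at most 3 across and each return brings at least 1 back, so after t trips out (and t−1 returns) at most 3t − (t−1) of the 10 are across; that first reaches 10 at t = 5, so at least 9 crossings are needed.
The safety rule pushes this higher. Following every safe sequence of crossings, the most of the 10 that can be at the north bank as the raft arrives there on crossing 9 is 9 — never all 10.
So no plan with fewer than 11 crossings exists, and this one achieves 11:
1. parent Green and toddler Green cross → the north bank.
2. parent Green crosses ← the south bank.
3. toddler Gold, toddler Grey, and toddler Red cross → the north bank.
4. toddler Green crosses ← the south bank.
5. parent Gold, parent Grey, and parent Red cross → the north bank.
6. parent Gold and toddler Gold cross ← the south bank.
7. parent Blue, parent Gold, and parent Green cross → the north bank.
8. toddler Grey crosses ← the south bank.
9. toddler Gold and toddler Green cross → the north bank.
10. toddler Green crosses ← the south bank.
11. toddler Blue, toddler Green, and toddler Grey cross → the north bank.

11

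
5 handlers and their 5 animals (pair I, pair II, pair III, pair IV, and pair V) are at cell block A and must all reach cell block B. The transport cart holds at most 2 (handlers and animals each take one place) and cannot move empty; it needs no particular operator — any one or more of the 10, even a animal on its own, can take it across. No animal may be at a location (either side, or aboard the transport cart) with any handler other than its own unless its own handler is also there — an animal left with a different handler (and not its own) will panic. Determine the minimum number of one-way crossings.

impossible

Following every safe sequence of crossings from the start, the most of the 10 that can be at cell block B as the transport cart arrives there on crossings 1, 3, 5, 7 is 2, 3, 4, 5 respectively; the best ever achieved is 5 of 10.
From crossing 9 on, no configuration arises that was not already reachable earlier: only 82 distinct safe configurations (who is on which side, and where the transport cart is) can ever be reached, none of them has everyone across, and every continuation just revisits them. So no valid plan exists.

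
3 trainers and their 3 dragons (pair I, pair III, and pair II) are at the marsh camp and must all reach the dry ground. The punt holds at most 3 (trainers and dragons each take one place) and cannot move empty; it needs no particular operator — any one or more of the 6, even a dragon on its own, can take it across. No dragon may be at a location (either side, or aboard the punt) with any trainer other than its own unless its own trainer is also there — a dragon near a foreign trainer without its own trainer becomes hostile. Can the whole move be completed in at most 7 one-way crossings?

Yes

Yes — this plan uses 5 crossings (≤ 7):
1. dragon I and trainer I cross → the dry ground.
2. trainer I crosses ← the marsh camp.
3. trainer I, trainer II, and trainer III cross → the dry ground.
4. dragon I crosses ← the marsh camp.
5. dragon I, dragon II, and dragon III cross → the dry ground.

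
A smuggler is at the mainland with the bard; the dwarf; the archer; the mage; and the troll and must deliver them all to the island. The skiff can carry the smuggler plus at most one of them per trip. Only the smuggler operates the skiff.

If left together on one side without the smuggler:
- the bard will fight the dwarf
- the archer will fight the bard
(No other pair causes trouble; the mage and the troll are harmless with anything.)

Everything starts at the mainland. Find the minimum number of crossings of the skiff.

11

Counting alone: the smuggler can take at most 1 across per trip to the island, so moving all 5 needs at least 5 loaded trips out, with a return between consecutive ones — at least 9 crossings.
The safety rule pushes this higher. Following every safe sequence of crossings, the most of the 5 that can be at the island as the skiff arrives there on crossing 9 is 4 — never all 5.
So no plan with fewer than 11 crossings exists, and this one achieves 11:
1. Smuggler goes to the island with the bard.
2. Smuggler goes back to the mainland alone.
3. Smuggler goes to the island with the dwarf.
4. Smuggler goes back to the mainland with the bard.
5. Smuggler goes to the island with the archer.
6. Smuggler goes back to the mainland alone.
7. Smuggler goes to the island with the mage.
8. Smuggler goes back to the mainland alone.
9. Smuggler goes to the island with the troll.
10. Smuggler goes back to the mainland alone.
11. Smuggler goes to the island with the bard.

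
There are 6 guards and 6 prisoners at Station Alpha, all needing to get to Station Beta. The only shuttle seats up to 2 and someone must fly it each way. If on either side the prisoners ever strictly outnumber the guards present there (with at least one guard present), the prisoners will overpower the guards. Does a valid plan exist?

No

Following every safe sequence of crossings from the start, the most of the 12 that can be at Station Beta as the shuttle arrives there on crossings 1, 3, 5, 7, 9 is 2, 3, 4, 5, 6 respectively; the best ever achieved is 6 of 12.
From crossing 11 on, no configuration arises that was not already reachable earlier: only 15 distinct safe configurations (who is on which side, and where the shuttle is) can ever be reached, none of them has everyone across, and every continuation just revisits them. They are: 0 guards + 0 prisoners across (shuttle back at the start); 0 guards + 1 prisoner across (shuttle there); 0 guards + 1 prisoner across (shuttle back at the start); 0 guards + 2 prisoners across (shuttle there); 0 guards + 2 prisoners across (shuttle back at the start); 0 guards + 3 prisoners across (shuttle there); 0 guards + 3 prisoners across (shuttle back at the start); 0 guards + 4 prisoners across (shuttle there); 0 guards + 4 prisoners across (shuttle back at the start); 0 guards + 5 prisoners across (shuttle there); 0 guards + 5 prisoners across (shuttle back at the start); 0 guards + 6 prisoners across (shuttle there); 1 guard + 1 prisoner across (shuttle there); 1 guard + 1 prisoner across (shuttle back at the start); 2 guards + 2 prisoners across (shuttle there). So no valid plan exists.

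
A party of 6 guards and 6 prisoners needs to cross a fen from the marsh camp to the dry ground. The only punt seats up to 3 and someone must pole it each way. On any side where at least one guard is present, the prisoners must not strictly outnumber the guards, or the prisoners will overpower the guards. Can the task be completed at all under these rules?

No

Following every safe sequence of crossings from the start, the most of the 12 that can be at the dry ground as the punt arrives there on crossings 1, 3, 5 is 3, 5, 6 respectively; the best ever achieved is 6 of 12.
From crossing 7 on, no configuration arises that was not already reachable earlier: only 17 distinct safe configurations (who is on which side, and where the punt is) can ever be reached, none of them has everyone across, and every continuation just revisits them. They are: 0 guards + 0 prisoners across (punt back at the start); 0 guards + 1 prisoner across (punt there); 0 guards + 1 prisoner across (punt back at the start); 0 guards + 2 prisoners across (punt there); 0 guards + 2 prisoners across (punt back at the start); 0 guards + 3 prisoners across (punt there); 0 guards + 3 prisoners across (punt back at the start); 0 guards + 4 prisoners across (punt there); 0 guards + 4 prisoners across (punt back at the start); 0 guards + 5 prisoners across (punt there); 0 guards + 5 prisoners across (punt back at the start); 0 guards + 6 prisoners across (punt there); 1 guard + 1 prisoner across (punt there); 1 guard + 1 prisoner across (punt back at the start); 2 guards + 2 prisoners across (punt there); 2 guards + 2 prisoners across (punt back at the start); 3 guards + 3 prisoners across (punt there). So no valid plan exists.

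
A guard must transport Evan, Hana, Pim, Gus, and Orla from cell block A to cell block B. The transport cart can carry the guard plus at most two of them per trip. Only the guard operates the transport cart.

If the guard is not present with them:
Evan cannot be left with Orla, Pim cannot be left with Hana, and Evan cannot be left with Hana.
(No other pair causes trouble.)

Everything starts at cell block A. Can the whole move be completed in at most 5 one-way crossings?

Yes — this plan uses 5 crossings (≤ 5):
1. Guard goes to cell block B with Evan and Hana.
2. Guard goes back to cell block A with Evan.
3. Guard goes to cell block B with Gus and Orla.
4. Guard goes back to cell block A alone.
5. Guard goes to cell block B with Evan and Pim.

Yes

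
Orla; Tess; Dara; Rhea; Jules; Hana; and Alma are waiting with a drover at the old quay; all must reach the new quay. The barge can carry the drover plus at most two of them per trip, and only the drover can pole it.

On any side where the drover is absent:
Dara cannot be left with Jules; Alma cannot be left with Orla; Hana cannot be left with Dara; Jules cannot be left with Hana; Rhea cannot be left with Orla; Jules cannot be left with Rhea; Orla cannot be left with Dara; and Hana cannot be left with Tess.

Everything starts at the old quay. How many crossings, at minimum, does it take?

impossible

Whatever the first load, the items left behind include a forbidden pair without the drover. No opening move is safe, so no plan exists.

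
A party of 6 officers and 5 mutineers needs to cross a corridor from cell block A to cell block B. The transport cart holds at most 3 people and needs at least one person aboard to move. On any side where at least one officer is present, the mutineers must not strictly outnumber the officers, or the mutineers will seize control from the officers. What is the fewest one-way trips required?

Counting alone: each trip to cell block B takes at most 3 across and each return brings at least 1 back, so after t trips out (and t−1 returns) at most 3t − (t−1) of the 11 are across; that first reaches 11 at t = 5, so at least 9 crossings are needed.
The plan below uses exactly 9 crossings, so it is optimal:
1. 3 mutineers → cell block B.  (cell block A: 6O 2M; cell block B: 0O 3M)
2. 1 mutineer ← cell block A.  (cell block A: 6O 3M; cell block B: 0O 2M)
3. 3 officers → cell block B.  (cell block A: 3O 3M; cell block B: 3O 2M)
4. 1 officer ← cell block A.  (cell block A: 4O 3M; cell block B: 2O 2M)
5. 2 officers and 1 mutineer → cell block B.  (cell block A: 2O 2M; cell block B: 4O 3M)
6. 1 officer ← cell block A.  (cell block A: 3O 2M; cell block B: 3O 3M)
7. 2 officers and 1 mutineer → cell block B.  (cell block A: 1O 1M; cell block B: 5O 4M)
8. 1 officer ← cell block A.  (cell block A: 2O 1M; cell block B: 4O 4M)
9. 2 officers and 1 mutineer → cell block B.  (cell block A: 0O 0M; cell block B: 6O 5M)

9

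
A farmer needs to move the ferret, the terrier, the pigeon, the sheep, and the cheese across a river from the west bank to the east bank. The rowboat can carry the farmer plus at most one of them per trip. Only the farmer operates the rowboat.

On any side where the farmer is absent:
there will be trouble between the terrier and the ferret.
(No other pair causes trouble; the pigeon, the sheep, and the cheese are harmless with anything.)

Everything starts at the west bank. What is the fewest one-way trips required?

Counting alone: the farmer can take at most 1 across per trip to the east bank, so moving all 5 needs at least 5 loaded trips out, with a return between consecutive ones — at least 9 crossings.
The plan below uses exactly 9 crossings, so it is optimal:
1. Farmer goes to the east bank with the ferret.
2. Farmer goes back to the west bank alone.
3. Farmer goes to the east bank with the pigeon.
4. Farmer goes back to the west bank alone.
5. Farmer goes to the east bank with the sheep.
6. Farmer goes back to the west bank alone.
7. Farmer goes to the east bank with the cheese.
8. Farmer goes back to the west bank alone.
9. Farmer goes to the east bank with the terrier.

9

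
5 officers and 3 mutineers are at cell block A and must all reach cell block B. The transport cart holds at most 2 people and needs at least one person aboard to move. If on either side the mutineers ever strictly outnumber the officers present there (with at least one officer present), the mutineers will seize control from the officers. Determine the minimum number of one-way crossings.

Counting alone: each trip to cell block B takes at most 2 across and each return brings at least 1 back, so after t trips out (and t−1 returns) at most 2t − (t−1) of the 8 are across; that first reaches 8 at t = 7, so at least 13 crossings are needed.
The plan below uses exactly 13 crossings, so it is optimal:
1. 2 mutineers → cell block B.  (cell block A: 5O 1M; cell block B: 0O 2M)
2. 1 mutineer ← cell block A.  (cell block A: 5O 2M; cell block B: 0O 1M)
3. 2 mutineers → cell block B.  (cell block A: 5O 0M; cell block B: 0O 3M)
4. 1 mutineer ← cell block A.  (cell block A: 5O 1M; cell block B: 0O 2M)
5. 2 officers → cell block B.  (cell block A: 3O 1M; cell block B: 2O 2M)
6. 1 mutineer ← cell block A.  (cell block A: 3O 2M; cell block B: 2O 1M)
7. 1 officer and 1 mutineer → cell block B.  (cell block A: 2O 1M; cell block B: 3O 2M)
8. 1 mutineer ← cell block A.  (cell block A: 2O 2M; cell block B: 3O 1M)
9. 2 mutineers → cell block B.  (cell block A: 2O 0M; cell block B: 3O 3M)
10. 1 mutineer ← cell block A.  (cell block A: 2O 1M; cell block B: 3O 2M)
11. 1 officer and 1 mutineer → cell block B.  (cell block A: 1O 0M; cell block B: 4O 3M)
12. 1 mutineer ← cell block A.  (cell block A: 1O 1M; cell block B: 4O 2M)
13. 1 officer and 1 mutineer → cell block B.  (cell block A: 0O 0M; cell block B: 5O 3M)

13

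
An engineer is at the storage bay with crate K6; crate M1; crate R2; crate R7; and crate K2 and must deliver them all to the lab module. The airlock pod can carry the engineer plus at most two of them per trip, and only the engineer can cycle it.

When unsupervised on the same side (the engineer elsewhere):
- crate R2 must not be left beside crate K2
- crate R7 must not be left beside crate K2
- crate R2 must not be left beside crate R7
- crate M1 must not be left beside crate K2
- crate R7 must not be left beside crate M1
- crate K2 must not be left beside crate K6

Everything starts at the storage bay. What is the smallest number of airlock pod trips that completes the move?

7

Counting alone: the engineer can take at most 2 across per trip to the lab module, so moving all 5 needs at least 3 loaded trips out, with a return between consecutive ones — at least 5 crossings.
The safety rule pushes this higher. Following every safe sequence of crossings, the most of the 5 that can be at the lab module as the airlock pod arrives there on crossing 5 is 4 — never all 5.
So no plan with fewer than 7 crossings exists, and this one achieves 7:
1. Engineer goes to the lab module with crate K2 and crate R7.  [the storage bay: crate K6, crate M1, crate R2 | the lab module: crate K2, crate R7]
2. Engineer goes back to the storage bay with crate R7.  [the storage bay: crate K6, crate M1, crate R2, crate R7 | the lab module: crate K2]
3. Engineer goes to the lab module with crate K6 and crate R7.  [the storage bay: crate M1, crate R2 | the lab module: crate K2, crate K6, crate R7]
4. Engineer goes back to the storage bay with crate K2.  [the storage bay: crate K2, crate M1, crate R2 | the lab module: crate K6, crate R7]
5. Engineer goes to the lab module with crate M1 and crate R2.  [the storage bay: crate K2 | the lab module: crate K6, crate M1, crate R2, crate R7]
6. Engineer goes back to the storage bay with crate R7.  [the storage bay: crate K2, crate R7 | the lab module: crate K6, crate M1, crate R2]
7. Engineer goes to the lab module with crate K2 and crate R7.  [the storage bay: — | the lab module: crate K2, crate K6, crate M1, crate R2, crate R7]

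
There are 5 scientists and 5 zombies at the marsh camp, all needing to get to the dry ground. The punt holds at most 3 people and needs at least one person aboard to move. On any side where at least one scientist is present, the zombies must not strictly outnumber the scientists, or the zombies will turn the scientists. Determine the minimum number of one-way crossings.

Counting alone: each trip to the dry ground takes at most 3 across and each return brings at least 1 back, so after t trips out (and t−1 returns) at most 3t − (t−1) of the 10 are across; that first reaches 10 at t = 5, so at least 9 crossings are needed.
The safety rule pushes this higher. Following every safe sequence of crossings, the most of the 10 that can be at the dry ground as the punt arrives there on crossing 9 is 9 — never all 10.
So no plan with fewer than 11 crossings exists, and this one achieves 11:
1. 2 zombies → the dry ground.  (the marsh camp: 5S 3Z; the dry ground: 0S 2Z)
2. 1 zombie ← the marsh camp.  (the marsh camp: 5S 4Z; the dry ground: 0S 1Z)
3. 3 zombies → the dry ground.  (the marsh camp: 5S 1Z; the dry ground: 0S 4Z)
4. 1 zombie ← the marsh camp.  (the marsh camp: 5S 2Z; the dry ground: 0S 3Z)
5. 3 scientists → the dry ground.  (the marsh camp: 2S 2Z; the dry ground: 3S 3Z)
6. 1 scientist and 1 zombie ← the marsh camp.  (the marsh camp: 3S 3Z; the dry ground: 2S 2Z)
7. 3 scientists → the dry ground.  (the marsh camp: 0S 3Z; the dry ground: 5S 2Z)
8. 1 zombie ← the marsh camp.  (the marsh camp: 0S 4Z; the dry ground: 5S 1Z)
9. 2 zombies → the dry ground.  (the marsh camp: 0S 2Z; the dry ground: 5S 3Z)
10. 1 zombie ← the marsh camp.  (the marsh camp: 0S 3Z; the dry ground: 5S 2Z)
11. 3 zombies → the dry ground.  (the marsh camp: 0S 0Z; the dry ground: 5S 5Z)

11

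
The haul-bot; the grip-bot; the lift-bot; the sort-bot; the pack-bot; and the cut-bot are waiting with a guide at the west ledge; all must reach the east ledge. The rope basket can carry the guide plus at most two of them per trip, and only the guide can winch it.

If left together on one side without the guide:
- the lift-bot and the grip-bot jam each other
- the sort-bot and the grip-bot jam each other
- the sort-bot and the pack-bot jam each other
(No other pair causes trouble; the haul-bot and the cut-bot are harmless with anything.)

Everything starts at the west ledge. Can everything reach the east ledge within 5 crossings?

Yes — this plan uses 5 crossings (≤ 5):
1. Guide goes to the east ledge with the grip-bot and the pack-bot.  [the west ledge: the cut-bot, the haul-bot, the lift-bot, the sort-bot | the east ledge: the grip-bot, the pack-bot]
2. Guide goes back to the west ledge alone.  [the west ledge: the cut-bot, the haul-bot, the lift-bot, the sort-bot | the east ledge: the grip-bot, the pack-bot]
3. Guide goes to the east ledge with the cut-bot and the haul-bot.  [the west ledge: the lift-bot, the sort-bot | the east ledge: the cut-bot, the grip-bot, the haul-bot, the pack-bot]
4. Guide goes back to the west ledge alone.  [the west ledge: the lift-bot, the sort-bot | the east ledge: the cut-bot, the grip-bot, the haul-bot, the pack-bot]
5. Guide goes to the east ledge with the lift-bot and the sort-bot.  [the west ledge: — | the east ledge: the cut-bot, the grip-bot, the haul-bot, the lift-bot, the pack-bot, the sort-bot]

Yes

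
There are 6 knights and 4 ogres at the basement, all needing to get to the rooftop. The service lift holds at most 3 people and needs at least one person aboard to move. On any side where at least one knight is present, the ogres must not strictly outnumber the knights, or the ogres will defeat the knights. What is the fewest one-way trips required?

Counting alone: each trip to the rooftop takes at most 3 across and each return brings at least 1 back, so after t trips out (and t−1 returns) at most 3t − (t−1) of the 10 are across; that first reaches 10 at t = 5, so at least 9 crossings are needed.
The plan below uses exactly 9 crossings, so it is optimal:
1. 2 ogres → the rooftop.  (the basement: 6K 2O; the rooftop: 0K 2O)
2. 1 ogre ← the basement.  (the basement: 6K 3O; the rooftop: 0K 1O)
3. 3 ogres → the rooftop.  (the basement: 6K 0O; the rooftop: 0K 4O)
4. 1 ogre ← the basement.  (the basement: 6K 1O; the rooftop: 0K 3O)
5. 3 knights → the rooftop.  (the basement: 3K 1O; the rooftop: 3K 3O)
6. 1 ogre ← the basement.  (the basement: 3K 2O; the rooftop: 3K 2O)
7. 1 knight and 2 ogres → the rooftop.  (the basement: 2K 0O; the rooftop: 4K 4O)
8. 1 ogre ← the basement.  (the basement: 2K 1O; the rooftop: 4K 3O)
9. 2 knights and 1 ogre → the rooftop.  (the basement: 0K 0O; the rooftop: 6K 4O)

9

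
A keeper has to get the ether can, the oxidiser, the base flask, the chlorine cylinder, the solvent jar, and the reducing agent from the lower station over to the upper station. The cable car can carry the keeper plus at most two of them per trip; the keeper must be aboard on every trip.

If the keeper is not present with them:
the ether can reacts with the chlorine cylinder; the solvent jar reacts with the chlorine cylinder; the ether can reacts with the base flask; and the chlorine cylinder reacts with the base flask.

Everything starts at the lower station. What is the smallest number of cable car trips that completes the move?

Counting alone: the keeper can take at most 2 across per trip to the upper station, so moving all 6 needs at least 3 loaded trips out, with a return between consecutive ones — at least 5 crossings.
The safety rule pushes this higher. Following every safe sequence of crossings, the most of the 6 that can be at the upper station as the cable car arrives there on crossings 5, 7 is 4, 5 respectively — never all 6.
So no plan with fewer than 9 crossings exists, and this one achieves 9:
1. Keeper goes to the upper station with the chlorine cylinder and the ether can.  [the lower station: the base flask, the oxidiser, the reducing agent, the solvent jar | the upper station: the chlorine cylinder, the ether can]
2. Keeper goes back to the lower station with the ether can.  [the lower station: the base flask, the ether can, the oxidiser, the reducing agent, the solvent jar | the upper station: the chlorine cylinder]
3. Keeper goes to the upper station with the ether can and the oxidiser.  [the lower station: the base flask, the reducing agent, the solvent jar | the upper station: the chlorine cylinder, the ether can, the oxidiser]
4. Keeper goes back to the lower station with the ether can.  [the lower station: the base flask, the ether can, the reducing agent, the solvent jar | the upper station: the chlorine cylinder, the oxidiser]
5. Keeper goes to the upper station with the ether can and the solvent jar.  [the lower station: the base flask, the reducing agent | the upper station: the chlorine cylinder, the ether can, the oxidiser, the solvent jar]
6. Keeper goes back to the lower station with the chlorine cylinder.  [the lower station: the base flask, the chlorine cylinder, the reducing agent | the upper station: the ether can, the oxidiser, the solvent jar]
7. Keeper goes to the upper station with the base flask and the reducing agent.  [the lower station: the chlorine cylinder | the upper station: the base flask, the ether can, the oxidiser, the reducing agent, the solvent jar]
8. Keeper goes back to the lower station with the ether can.  [the lower station: the chlorine cylinder, the ether can | the upper station: the base flask, the oxidiser, the reducing agent, the solvent jar]
9. Keeper goes to the upper station with the chlorine cylinder and the ether can.  [the lower station: — | the upper station: the base flask, the chlorine cylinder, the ether can, the oxidiser, the reducing agent, the solvent jar]

9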